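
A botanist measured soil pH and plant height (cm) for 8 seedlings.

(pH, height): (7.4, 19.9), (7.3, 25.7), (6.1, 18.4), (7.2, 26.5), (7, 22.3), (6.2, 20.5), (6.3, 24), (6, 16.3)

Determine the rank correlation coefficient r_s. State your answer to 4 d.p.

0.5952

Rank pH: 8, 7, 2, 6, 5, 3, 4, 1
Rank height: 3, 7, 2, 8, 5, 4, 6, 1
d = rank(pH) − rank(height): 5, 0, 0, -2, 0, -1, -2, 0; Σd² = 34
ρ = 1 − 6Σd² / [n(n²−1)] = 1 − 6×34 / (8×63) = 1 − 204/504 ≈ 0.5952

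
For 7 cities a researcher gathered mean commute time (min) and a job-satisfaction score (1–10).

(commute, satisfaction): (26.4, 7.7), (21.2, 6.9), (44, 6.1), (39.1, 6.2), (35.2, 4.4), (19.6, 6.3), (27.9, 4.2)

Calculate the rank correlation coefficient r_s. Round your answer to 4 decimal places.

Rank commute: 3, 2, 7, 6, 5, 1, 4
Rank satisfaction: 7, 6, 3, 4, 2, 5, 1
d = rank(commute) − rank(satisfaction): -4, -4, 4, 2, 3, -4, 3; Σd² = 86
ρ = 1 − 6Σd² / [n(n²−1)] = 1 − 6×86 / (7×48) = 1 − 516/336 ≈ -0.5357

-0.5357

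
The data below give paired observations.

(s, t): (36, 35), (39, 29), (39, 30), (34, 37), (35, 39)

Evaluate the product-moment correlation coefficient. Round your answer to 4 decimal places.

n = 5, Σs = 183, Σt = 170, Σs² = 6719, Σt² = 5856, Σst = 6184
nΣst − ΣsΣt = 30920 − 31110 = -190
nΣs² − (Σs)² = 33595 − 33489 = 106; nΣt² − (Σt)² = 29280 − 28900 = 380
r = -190 / √(106 × 380) = -190 / 200.6988 ≈ -0.9467

-0.9467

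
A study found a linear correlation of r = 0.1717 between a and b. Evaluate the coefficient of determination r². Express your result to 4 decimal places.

0.0295

r² = (0.1717)² = 0.0295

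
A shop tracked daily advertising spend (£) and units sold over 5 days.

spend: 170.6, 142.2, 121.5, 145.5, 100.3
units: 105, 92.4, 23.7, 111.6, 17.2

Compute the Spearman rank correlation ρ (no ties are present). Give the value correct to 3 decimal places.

0.900

Rank spend: 5, 3, 2, 4, 1
Rank units: 4, 3, 2, 5, 1
d = rank(spend) − rank(units): 1, 0, 0, -1, 0; Σd² = 2
ρ = 1 − 6Σd² / [n(n²−1)] = 1 − 6×2 / (5×24) = 1 − 12/120 ≈ 0.900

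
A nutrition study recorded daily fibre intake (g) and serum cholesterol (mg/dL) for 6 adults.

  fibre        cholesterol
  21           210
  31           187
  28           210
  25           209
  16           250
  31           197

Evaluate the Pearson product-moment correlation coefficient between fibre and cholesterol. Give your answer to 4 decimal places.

n = 6, Σx = 152, Σy = 1263, Σx² = 4028, Σy² = 268159, Σxy = 31419
nΣxy − ΣxΣy = 188514 − 191976 = -3462
nΣx² − (Σx)² = 24168 − 23104 = 1064; nΣy² − (Σy)² = 1608954 − 1595169 = 13785
r = -3462 / √(1064 × 13785) = -3462 / 3829.7833 ≈ -0.9040

-0.9040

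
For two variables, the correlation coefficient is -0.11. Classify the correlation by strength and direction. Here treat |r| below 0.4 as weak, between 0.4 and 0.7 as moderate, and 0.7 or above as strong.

r = -0.11 < 0 so the relationship is negative.
|r| = 0.11, which falls in the weak range.

weak negative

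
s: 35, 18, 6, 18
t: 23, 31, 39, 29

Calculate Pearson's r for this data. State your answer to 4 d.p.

-0.9706

n = 4, Σs = 77, Σt = 122, Σs² = 1909, Σt² = 3852, Σst = 2119
nΣst − ΣsΣt = 8476 − 9394 = -918
nΣs² − (Σs)² = 7636 − 5929 = 1707; nΣt² − (Σt)² = 15408 − 14884 = 524
r = -918 / √(1707 × 524) = -918 / 945.7632 ≈ -0.9706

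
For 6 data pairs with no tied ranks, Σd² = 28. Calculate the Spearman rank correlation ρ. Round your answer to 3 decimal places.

ρ = 1 − 6Σd² / [n(n²−1)] = 1 − 6×28 / (6×35)
  = 1 − 168/210 = 1 − 0.8000 ≈ 0.200

0.200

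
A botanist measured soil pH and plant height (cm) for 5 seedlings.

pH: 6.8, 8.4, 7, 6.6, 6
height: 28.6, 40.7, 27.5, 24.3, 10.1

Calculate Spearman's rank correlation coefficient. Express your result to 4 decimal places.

Rank pH: 3, 5, 4, 2, 1
Rank height: 4, 5, 3, 2, 1
d = rank(pH) − rank(height): -1, 0, 1, 0, 0; Σd² = 2
ρ = 1 − 6Σd² / [n(n²−1)] = 1 − 6×2 / (5×24) = 1 − 12/120 ≈ 0.9000

0.9000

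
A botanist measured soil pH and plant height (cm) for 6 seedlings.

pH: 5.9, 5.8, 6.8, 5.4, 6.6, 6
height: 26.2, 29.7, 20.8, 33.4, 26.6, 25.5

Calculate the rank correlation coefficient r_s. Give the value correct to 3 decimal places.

-0.829

Rank pH: 3, 2, 6, 1, 5, 4
Rank height: 3, 5, 1, 6, 4, 2
d = rank(pH) − rank(height): 0, -3, 5, -5, 1, 2; Σd² = 64
ρ = 1 − 6Σd² / [n(n²−1)] = 1 − 6×64 / (6×35) = 1 − 384/210 ≈ -0.829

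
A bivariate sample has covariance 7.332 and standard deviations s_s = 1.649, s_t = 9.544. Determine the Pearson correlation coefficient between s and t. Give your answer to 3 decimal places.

0.466

r = Cov(s,t) / (s_s · s_t) = 7.332 / (1.649 × 9.544)
  = 7.332 / 15.7381 ≈ 0.466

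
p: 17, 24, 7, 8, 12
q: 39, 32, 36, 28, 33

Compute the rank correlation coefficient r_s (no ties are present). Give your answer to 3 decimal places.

0.000

Rank p: 4, 5, 1, 2, 3
Rank q: 5, 2, 4, 1, 3
d = rank(p) − rank(q): -1, 3, -3, 1, 0; Σd² = 20
ρ = 1 − 6Σd² / [n(n²−1)] = 1 − 6×20 / (5×24) = 1 − 120/120 ≈ 0.000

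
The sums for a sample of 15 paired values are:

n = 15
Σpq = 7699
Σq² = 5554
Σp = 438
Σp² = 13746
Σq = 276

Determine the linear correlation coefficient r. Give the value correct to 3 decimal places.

r = (nΣpq − ΣpΣq) / √[(nΣp² − (Σp)²)(nΣq² − (Σq)²)]
Numerator: 15×7699 − 438×276 = -5403
Denominator: √[(206190 − 191844)(83310 − 76176)] = √[14346 × 7134] = 10116.5391
r = -5403 / 10116.5391 ≈ -0.534

-0.534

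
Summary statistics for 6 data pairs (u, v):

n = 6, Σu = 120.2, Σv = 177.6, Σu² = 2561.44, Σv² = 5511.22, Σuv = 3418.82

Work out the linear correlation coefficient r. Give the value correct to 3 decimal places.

r = (nΣuv − ΣuΣv) / √[(nΣu² − (Σu)²)(nΣv² − (Σv)²)]
Numerator: 6×3418.82 − 120.2×177.6 = -834.6
Denominator: √[(15368.64 − 14448.04)(33067.32 − 31541.76)] = √[920.6 × 1525.56] = 1185.0867
r = -834.6 / 1185.0867 ≈ -0.704

-0.704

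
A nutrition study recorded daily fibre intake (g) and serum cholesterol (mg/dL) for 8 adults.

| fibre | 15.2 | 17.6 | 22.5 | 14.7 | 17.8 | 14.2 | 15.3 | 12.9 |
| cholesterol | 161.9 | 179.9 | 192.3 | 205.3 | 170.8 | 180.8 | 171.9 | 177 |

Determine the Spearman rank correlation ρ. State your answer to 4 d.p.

-0.0714

Rank fibre: 4, 6, 8, 3, 7, 2, 5, 1
Rank cholesterol: 1, 5, 7, 8, 2, 6, 3, 4
d = rank(fibre) − rank(cholesterol): 3, 1, 1, -5, 5, -4, 2, -3; Σd² = 90
ρ = 1 − 6Σd² / [n(n²−1)] = 1 − 6×90 / (8×63) = 1 − 540/504 ≈ -0.0714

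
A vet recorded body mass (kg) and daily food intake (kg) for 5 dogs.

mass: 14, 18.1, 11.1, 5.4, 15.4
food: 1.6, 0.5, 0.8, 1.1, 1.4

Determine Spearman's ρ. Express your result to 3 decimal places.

Rank mass: 3, 5, 2, 1, 4
Rank food: 5, 1, 2, 3, 4
d = rank(mass) − rank(food): -2, 4, 0, -2, 0; Σd² = 24
ρ = 1 − 6Σd² / [n(n²−1)] = 1 − 6×24 / (5×24) = 1 − 144/120 ≈ -0.200

-0.200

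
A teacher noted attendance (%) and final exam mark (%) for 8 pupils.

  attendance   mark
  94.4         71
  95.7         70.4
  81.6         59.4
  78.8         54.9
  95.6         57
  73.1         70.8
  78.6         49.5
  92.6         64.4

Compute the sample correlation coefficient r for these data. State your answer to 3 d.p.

0.314

n = 8, Σx = 690.4, Σy = 497.4, Σx² = 60173.54, Σy² = 31398.78, Σxy = 43091.66
nΣxy − ΣxΣy = 344733.28 − 343404.96 = 1328.32
nΣx² − (Σx)² = 481388.32 − 476652.16 = 4736.16; nΣy² − (Σy)² = 251190.24 − 247406.76 = 3783.48
r = 1328.32 / √(4736.16 × 3783.48) = 1328.32 / 4233.1037 ≈ 0.314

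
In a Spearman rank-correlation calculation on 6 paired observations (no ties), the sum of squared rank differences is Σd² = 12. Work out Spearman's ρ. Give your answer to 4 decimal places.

0.6571

ρ = 1 − 6Σd² / [n(n²−1)] = 1 − 6×12 / (6×35)
  = 1 − 72/210 = 1 − 0.34286 ≈ 0.6571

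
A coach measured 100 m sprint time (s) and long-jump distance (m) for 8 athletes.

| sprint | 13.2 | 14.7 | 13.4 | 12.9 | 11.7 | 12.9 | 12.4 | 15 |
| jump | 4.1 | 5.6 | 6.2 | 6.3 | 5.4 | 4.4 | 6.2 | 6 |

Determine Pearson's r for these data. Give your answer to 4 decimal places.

n = 8, Σx = 106.2, Σy = 44.2, Σx² = 1418.36, Σy² = 249.26, Σxy = 587.61
nΣxy − ΣxΣy = 4700.88 − 4694.04 = 6.84
nΣx² − (Σx)² = 11346.88 − 11278.44 = 68.44; nΣy² − (Σy)² = 1994.08 − 1953.64 = 40.44
r = 6.84 / √(68.44 × 40.44) = 6.84 / 52.6091 ≈ 0.1300

0.1300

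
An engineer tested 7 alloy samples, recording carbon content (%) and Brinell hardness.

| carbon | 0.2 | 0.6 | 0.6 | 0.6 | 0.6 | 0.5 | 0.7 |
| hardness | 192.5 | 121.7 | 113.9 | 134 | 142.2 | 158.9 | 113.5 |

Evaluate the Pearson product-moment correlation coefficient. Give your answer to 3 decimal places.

-0.930

n = 7, Σx = 3.8, Σy = 976.7, Σx² = 2.22, Σy² = 141148.65, Σxy = 504.48
nΣxy − ΣxΣy = 3531.36 − 3711.46 = -180.1
nΣx² − (Σx)² = 15.54 − 14.44 = 1.1; nΣy² − (Σy)² = 988040.55 − 953942.89 = 34097.66
r = -180.1 / √(1.1 × 34097.66) = -180.1 / 193.6683 ≈ -0.930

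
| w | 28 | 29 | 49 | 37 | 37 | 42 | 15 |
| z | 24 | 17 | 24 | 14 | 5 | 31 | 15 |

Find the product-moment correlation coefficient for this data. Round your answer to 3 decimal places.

n = 7, Σw = 237, Σz = 130, Σw² = 8753, Σz² = 2848, Σwz = 4571
nΣwz − ΣwΣz = 31997 − 30810 = 1187
nΣw² − (Σw)² = 61271 − 56169 = 5102; nΣz² − (Σz)² = 19936 − 16900 = 3036
r = 1187 / √(5102 × 3036) = 1187 / 3935.6921 ≈ 0.302

0.302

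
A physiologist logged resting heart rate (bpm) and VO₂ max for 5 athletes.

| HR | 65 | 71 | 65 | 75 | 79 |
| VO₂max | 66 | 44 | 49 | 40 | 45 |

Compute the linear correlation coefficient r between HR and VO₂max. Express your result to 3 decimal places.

-0.680

n = 5, Σx = 355, Σy = 244, Σx² = 25357, Σy² = 12318, Σxy = 17154
nΣxy − ΣxΣy = 85770 − 86620 = -850
nΣx² − (Σx)² = 126785 − 126025 = 760; nΣy² − (Σy)² = 61590 − 59536 = 2054
r = -850 / √(760 × 2054) = -850 / 1249.4159 ≈ -0.680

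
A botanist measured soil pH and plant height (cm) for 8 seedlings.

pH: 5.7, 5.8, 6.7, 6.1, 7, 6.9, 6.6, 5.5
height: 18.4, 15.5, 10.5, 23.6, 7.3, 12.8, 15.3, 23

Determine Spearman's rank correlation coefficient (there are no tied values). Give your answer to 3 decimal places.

Rank pH: 2, 3, 6, 4, 8, 7, 5, 1
Rank height: 6, 5, 2, 8, 1, 3, 4, 7
d = rank(pH) − rank(height): -4, -2, 4, -4, 7, 4, 1, -6; Σd² = 154
ρ = 1 − 6Σd² / [n(n²−1)] = 1 − 6×154 / (8×63) = 1 − 924/504 ≈ -0.833

-0.833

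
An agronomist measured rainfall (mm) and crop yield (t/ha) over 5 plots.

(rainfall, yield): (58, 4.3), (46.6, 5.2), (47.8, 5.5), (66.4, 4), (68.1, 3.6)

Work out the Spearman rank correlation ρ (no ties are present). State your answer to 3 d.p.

Rank rainfall: 3, 1, 2, 4, 5
Rank yield: 3, 4, 5, 2, 1
d = rank(rainfall) − rank(yield): 0, -3, -3, 2, 4; Σd² = 38
ρ = 1 − 6Σd² / [n(n²−1)] = 1 − 6×38 / (5×24) = 1 − 228/120 ≈ -0.900

-0.900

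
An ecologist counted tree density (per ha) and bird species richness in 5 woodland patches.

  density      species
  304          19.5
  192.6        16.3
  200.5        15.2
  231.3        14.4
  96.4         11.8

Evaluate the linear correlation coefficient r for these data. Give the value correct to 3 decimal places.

n = 5, Σx = 1024.8, Σy = 77.2, Σx² = 232503.66, Σy² = 1223.58, Σxy = 16583.22
nΣxy − ΣxΣy = 82916.1 − 79114.56 = 3801.54
nΣx² − (Σx)² = 1162518.3 − 1050215.04 = 112303.26; nΣy² − (Σy)² = 6117.9 − 5959.84 = 158.06
r = 3801.54 / √(112303.26 × 158.06) = 3801.54 / 4213.1524 ≈ 0.902

0.902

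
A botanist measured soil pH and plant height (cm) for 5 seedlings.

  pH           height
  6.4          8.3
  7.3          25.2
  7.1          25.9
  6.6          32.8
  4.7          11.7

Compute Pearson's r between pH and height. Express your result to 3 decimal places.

0.597

n = 5, Σx = 32.1, Σy = 103.9, Σx² = 210.31, Σy² = 2587.47, Σxy = 692.44
nΣxy − ΣxΣy = 3462.2 − 3335.19 = 127.01
nΣx² − (Σx)² = 1051.55 − 1030.41 = 21.14; nΣy² − (Σy)² = 12937.35 − 10795.21 = 2142.14
r = 127.01 / √(21.14 × 2142.14) = 127.01 / 212.8023 ≈ 0.597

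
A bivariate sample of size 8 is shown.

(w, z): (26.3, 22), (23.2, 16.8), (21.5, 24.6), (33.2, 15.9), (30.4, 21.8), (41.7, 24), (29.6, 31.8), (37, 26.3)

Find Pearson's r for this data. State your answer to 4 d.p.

0.1659

n = 8, Σw = 242.9, Σz = 183.2, Σw² = 7702.63, Σz² = 4378.38, Σwz = 5603.04
nΣwz − ΣwΣz = 44824.32 − 44499.28 = 325.04
nΣw² − (Σw)² = 61621.04 − 59000.41 = 2620.63; nΣz² − (Σz)² = 35027.04 − 33562.24 = 1464.8
r = 325.04 / √(2620.63 × 1464.8) = 325.04 / 1959.2598 ≈ 0.1659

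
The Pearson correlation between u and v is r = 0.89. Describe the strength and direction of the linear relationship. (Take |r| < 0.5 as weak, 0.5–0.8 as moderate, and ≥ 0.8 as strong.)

strong positive

r = 0.89 > 0 so the relationship is positive.
|r| = 0.89, which falls in the strong range.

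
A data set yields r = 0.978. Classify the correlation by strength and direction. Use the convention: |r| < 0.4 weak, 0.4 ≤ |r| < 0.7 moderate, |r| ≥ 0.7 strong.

r = 0.978 > 0 so the relationship is positive.
|r| = 0.978, which falls in the strong range.

strong positive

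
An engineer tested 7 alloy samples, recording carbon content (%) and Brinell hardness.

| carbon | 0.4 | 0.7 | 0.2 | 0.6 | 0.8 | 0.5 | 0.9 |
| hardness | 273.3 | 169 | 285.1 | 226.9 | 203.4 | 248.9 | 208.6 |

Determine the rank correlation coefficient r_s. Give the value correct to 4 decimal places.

Rank carbon: 2, 5, 1, 4, 6, 3, 7
Rank hardness: 6, 1, 7, 4, 2, 5, 3
d = rank(carbon) − rank(hardness): -4, 4, -6, 0, 4, -2, 4; Σd² = 104
ρ = 1 − 6Σd² / [n(n²−1)] = 1 − 6×104 / (7×48) = 1 − 624/336 ≈ -0.8571

-0.8571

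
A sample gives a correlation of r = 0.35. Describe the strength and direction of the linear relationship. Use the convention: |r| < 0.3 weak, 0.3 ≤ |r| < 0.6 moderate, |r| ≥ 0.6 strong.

r = 0.35 > 0 so the relationship is positive.
|r| = 0.35, which falls in the moderate range.

moderate positive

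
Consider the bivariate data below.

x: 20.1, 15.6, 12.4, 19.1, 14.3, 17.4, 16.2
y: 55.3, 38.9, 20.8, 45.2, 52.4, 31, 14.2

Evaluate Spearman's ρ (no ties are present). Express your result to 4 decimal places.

0.4286

Rank x: 7, 3, 1, 6, 2, 5, 4
Rank y: 7, 4, 2, 5, 6, 3, 1
d = rank(x) − rank(y): 0, -1, -1, 1, -4, 2, 3; Σd² = 32
ρ = 1 − 6Σd² / [n(n²−1)] = 1 − 6×32 / (7×48) = 1 − 192/336 ≈ 0.4286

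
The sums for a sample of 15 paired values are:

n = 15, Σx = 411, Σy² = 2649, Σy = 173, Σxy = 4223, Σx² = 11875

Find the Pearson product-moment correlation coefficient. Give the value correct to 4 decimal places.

r = (nΣxy − ΣxΣy) / √[(nΣx² − (Σx)²)(nΣy² − (Σy)²)]
Numerator: 15×4223 − 411×173 = -7758
Denominator: √[(178125 − 168921)(39735 − 29929)] = √[9204 × 9806] = 9500.2328
r = -7758 / 9500.2328 ≈ -0.8166

-0.8166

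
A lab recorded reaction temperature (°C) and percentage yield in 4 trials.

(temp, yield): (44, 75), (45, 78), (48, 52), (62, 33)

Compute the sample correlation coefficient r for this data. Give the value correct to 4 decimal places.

n = 4, Σx = 199, Σy = 238, Σx² = 10109, Σy² = 15502, Σxy = 11352
nΣxy − ΣxΣy = 45408 − 47362 = -1954
nΣx² − (Σx)² = 40436 − 39601 = 835; nΣy² − (Σy)² = 62008 − 56644 = 5364
r = -1954 / √(835 × 5364) = -1954 / 2116.3506 ≈ -0.9233

-0.9233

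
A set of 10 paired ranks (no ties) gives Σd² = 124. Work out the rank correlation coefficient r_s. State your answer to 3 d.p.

0.248

ρ = 1 − 6Σd² / [n(n²−1)] = 1 − 6×124 / (10×99)
  = 1 − 744/990 = 1 − 0.7515 ≈ 0.248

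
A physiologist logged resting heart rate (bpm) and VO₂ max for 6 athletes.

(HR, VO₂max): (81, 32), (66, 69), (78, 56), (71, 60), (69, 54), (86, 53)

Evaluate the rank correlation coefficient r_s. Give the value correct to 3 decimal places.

-0.771

Rank HR: 5, 1, 4, 3, 2, 6
Rank VO₂max: 1, 6, 4, 5, 3, 2
d = rank(HR) − rank(VO₂max): 4, -5, 0, -2, -1, 4; Σd² = 62
ρ = 1 − 6Σd² / [n(n²−1)] = 1 − 6×62 / (6×35) = 1 − 372/210 ≈ -0.771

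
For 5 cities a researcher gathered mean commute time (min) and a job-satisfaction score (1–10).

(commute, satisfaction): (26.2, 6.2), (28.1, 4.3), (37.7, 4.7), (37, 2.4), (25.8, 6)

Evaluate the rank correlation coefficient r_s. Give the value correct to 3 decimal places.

-0.600

Rank commute: 2, 3, 5, 4, 1
Rank satisfaction: 5, 2, 3, 1, 4
d = rank(commute) − rank(satisfaction): -3, 1, 2, 3, -3; Σd² = 32
ρ = 1 − 6Σd² / [n(n²−1)] = 1 − 6×32 / (5×24) = 1 − 192/120 ≈ -0.600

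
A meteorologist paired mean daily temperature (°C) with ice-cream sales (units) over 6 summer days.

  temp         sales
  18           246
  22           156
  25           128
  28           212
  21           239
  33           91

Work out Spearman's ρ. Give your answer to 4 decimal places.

Rank temp: 1, 3, 4, 5, 2, 6
Rank sales: 6, 3, 2, 4, 5, 1
d = rank(temp) − rank(sales): -5, 0, 2, 1, -3, 5; Σd² = 64
ρ = 1 − 6Σd² / [n(n²−1)] = 1 − 6×64 / (6×35) = 1 − 384/210 ≈ -0.8286

-0.8286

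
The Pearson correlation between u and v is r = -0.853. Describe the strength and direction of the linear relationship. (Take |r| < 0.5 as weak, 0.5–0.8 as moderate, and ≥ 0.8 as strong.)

strong negative

r = -0.853 < 0 so the relationship is negative.
|r| = 0.853, which falls in the strong range.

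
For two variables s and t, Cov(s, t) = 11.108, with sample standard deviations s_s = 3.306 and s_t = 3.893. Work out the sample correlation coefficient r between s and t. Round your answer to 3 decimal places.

0.863

r = Cov(s,t) / (s_s · s_t) = 11.108 / (3.306 × 3.893)
  = 11.108 / 12.8703 ≈ 0.863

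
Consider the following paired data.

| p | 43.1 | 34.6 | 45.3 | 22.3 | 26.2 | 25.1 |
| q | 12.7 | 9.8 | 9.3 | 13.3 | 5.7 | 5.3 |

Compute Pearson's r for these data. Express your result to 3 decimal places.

0.294

n = 6, Σp = 196.6, Σq = 56.1, Σp² = 6920.6, Σq² = 581.29, Σpq = 1886.7
nΣpq − ΣpΣq = 11320.2 − 11029.26 = 290.94
nΣp² − (Σp)² = 41523.6 − 38651.56 = 2872.04; nΣq² − (Σq)² = 3487.74 − 3147.21 = 340.53
r = 290.94 / √(2872.04 × 340.53) = 290.94 / 988.9468 ≈ 0.294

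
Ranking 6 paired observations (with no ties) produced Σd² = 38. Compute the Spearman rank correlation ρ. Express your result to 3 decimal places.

ρ = 1 − 6Σd² / [n(n²−1)] = 1 − 6×38 / (6×35)
  = 1 − 228/210 = 1 − 1.0857 ≈ -0.086

-0.086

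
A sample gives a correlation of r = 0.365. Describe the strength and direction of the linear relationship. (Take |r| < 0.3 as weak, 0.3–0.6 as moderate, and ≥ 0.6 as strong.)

r = 0.365 > 0 so the relationship is positive.
|r| = 0.365, which falls in the moderate range.

moderate positive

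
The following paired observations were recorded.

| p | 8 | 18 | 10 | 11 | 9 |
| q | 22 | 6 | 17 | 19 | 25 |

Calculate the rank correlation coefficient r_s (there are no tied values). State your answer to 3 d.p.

-0.800

Rank p: 1, 5, 3, 4, 2
Rank q: 4, 1, 2, 3, 5
d = rank(p) − rank(q): -3, 4, 1, 1, -3; Σd² = 36
ρ = 1 − 6Σd² / [n(n²−1)] = 1 − 6×36 / (5×24) = 1 − 216/120 ≈ -0.800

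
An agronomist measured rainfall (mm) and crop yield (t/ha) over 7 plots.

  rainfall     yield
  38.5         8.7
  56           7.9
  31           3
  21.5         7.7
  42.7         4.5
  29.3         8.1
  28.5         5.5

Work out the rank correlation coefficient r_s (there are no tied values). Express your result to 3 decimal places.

Rank rainfall: 5, 7, 4, 1, 6, 3, 2
Rank yield: 7, 5, 1, 4, 2, 6, 3
d = rank(rainfall) − rank(yield): -2, 2, 3, -3, 4, -3, -1; Σd² = 52
ρ = 1 − 6Σd² / [n(n²−1)] = 1 − 6×52 / (7×48) = 1 − 312/336 ≈ 0.071

0.071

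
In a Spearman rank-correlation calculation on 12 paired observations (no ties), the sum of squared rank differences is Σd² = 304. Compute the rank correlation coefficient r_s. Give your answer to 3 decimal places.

-0.063

ρ = 1 − 6Σd² / [n(n²−1)] = 1 − 6×304 / (12×143)
  = 1 − 1824/1716 = 1 − 1.0629 ≈ -0.063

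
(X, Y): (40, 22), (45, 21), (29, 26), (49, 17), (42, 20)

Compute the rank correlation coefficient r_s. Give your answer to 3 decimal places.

-0.900

Rank X: 2, 4, 1, 5, 3
Rank Y: 4, 3, 5, 1, 2
d = rank(X) − rank(Y): -2, 1, -4, 4, 1; Σd² = 38
ρ = 1 − 6Σd² / [n(n²−1)] = 1 − 6×38 / (5×24) = 1 − 228/120 ≈ -0.900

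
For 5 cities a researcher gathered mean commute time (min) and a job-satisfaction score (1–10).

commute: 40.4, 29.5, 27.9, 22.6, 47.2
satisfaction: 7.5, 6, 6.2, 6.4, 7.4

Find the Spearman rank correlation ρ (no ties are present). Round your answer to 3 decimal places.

0.500

Rank commute: 4, 3, 2, 1, 5
Rank satisfaction: 5, 1, 2, 3, 4
d = rank(commute) − rank(satisfaction): -1, 2, 0, -2, 1; Σd² = 10
ρ = 1 − 6Σd² / [n(n²−1)] = 1 − 6×10 / (5×24) = 1 − 60/120 ≈ 0.500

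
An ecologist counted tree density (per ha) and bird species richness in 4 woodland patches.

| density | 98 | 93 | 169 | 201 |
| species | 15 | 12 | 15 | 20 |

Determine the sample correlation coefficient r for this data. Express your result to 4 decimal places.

n = 4, Σx = 561, Σy = 62, Σx² = 87215, Σy² = 994, Σxy = 9141
nΣxy − ΣxΣy = 36564 − 34782 = 1782
nΣx² − (Σx)² = 348860 − 314721 = 34139; nΣy² − (Σy)² = 3976 − 3844 = 132
r = 1782 / √(34139 × 132) = 1782 / 2122.8161 ≈ 0.8395

0.8395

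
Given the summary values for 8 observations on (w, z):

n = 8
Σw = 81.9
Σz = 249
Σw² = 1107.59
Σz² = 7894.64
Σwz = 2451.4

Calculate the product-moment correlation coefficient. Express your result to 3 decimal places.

-0.496

r = (nΣwz − ΣwΣz) / √[(nΣw² − (Σw)²)(nΣz² − (Σz)²)]
Numerator: 8×2451.4 − 81.9×249 = -781.9
Denominator: √[(8860.72 − 6707.61)(63157.12 − 62001)] = √[2153.11 × 1156.12] = 1577.7368
r = -781.9 / 1577.7368 ≈ -0.496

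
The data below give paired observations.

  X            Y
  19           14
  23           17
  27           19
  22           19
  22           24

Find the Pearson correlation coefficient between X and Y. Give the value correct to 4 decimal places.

0.3379

n = 5, ΣX = 113, ΣY = 93, ΣX² = 2587, ΣY² = 1783, ΣXY = 2116
nΣXY − ΣXΣY = 10580 − 10509 = 71
nΣX² − (ΣX)² = 12935 − 12769 = 166; nΣY² − (ΣY)² = 8915 − 8649 = 266
r = 71 / √(166 × 266) = 71 / 210.1333 ≈ 0.3379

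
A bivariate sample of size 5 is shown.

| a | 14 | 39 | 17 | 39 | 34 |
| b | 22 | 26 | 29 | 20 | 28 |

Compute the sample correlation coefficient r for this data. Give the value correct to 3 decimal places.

n = 5, Σa = 143, Σb = 125, Σa² = 4683, Σb² = 3185, Σab = 3547
nΣab − ΣaΣb = 17735 − 17875 = -140
nΣa² − (Σa)² = 23415 − 20449 = 2966; nΣb² − (Σb)² = 15925 − 15625 = 300
r = -140 / √(2966 × 300) = -140 / 943.2921 ≈ -0.148

-0.148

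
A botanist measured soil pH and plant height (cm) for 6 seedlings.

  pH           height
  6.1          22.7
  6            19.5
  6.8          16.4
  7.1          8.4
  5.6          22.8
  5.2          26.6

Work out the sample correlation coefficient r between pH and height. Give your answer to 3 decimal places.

n = 6, Σx = 36.8, Σy = 116.4, Σx² = 228.26, Σy² = 2462.46, Σxy = 692.63
nΣxy − ΣxΣy = 4155.78 − 4283.52 = -127.74
nΣx² − (Σx)² = 1369.56 − 1354.24 = 15.32; nΣy² − (Σy)² = 14774.76 − 13548.96 = 1225.8
r = -127.74 / √(15.32 × 1225.8) = -127.74 / 137.0374 ≈ -0.932

-0.932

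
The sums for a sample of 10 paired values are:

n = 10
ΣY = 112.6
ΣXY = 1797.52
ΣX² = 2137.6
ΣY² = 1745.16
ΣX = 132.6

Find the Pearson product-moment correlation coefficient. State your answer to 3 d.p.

0.716

r = (nΣXY − ΣXΣY) / √[(nΣX² − (ΣX)²)(nΣY² − (ΣY)²)]
Numerator: 10×1797.52 − 132.6×112.6 = 3044.44
Denominator: √[(21376 − 17582.76)(17451.6 − 12678.76)] = √[3793.24 × 4772.84] = 4254.9416
r = 3044.44 / 4254.9416 ≈ 0.716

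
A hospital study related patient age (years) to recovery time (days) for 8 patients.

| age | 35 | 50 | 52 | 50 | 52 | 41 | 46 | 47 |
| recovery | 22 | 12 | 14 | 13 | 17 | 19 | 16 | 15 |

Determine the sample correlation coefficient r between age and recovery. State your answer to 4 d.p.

-0.8452

n = 8, Σx = 373, Σy = 128, Σx² = 17639, Σy² = 2124, Σxy = 5852
nΣxy − ΣxΣy = 46816 − 47744 = -928
nΣx² − (Σx)² = 141112 − 139129 = 1983; nΣy² − (Σy)² = 16992 − 16384 = 608
r = -928 / √(1983 × 608) = -928 / 1098.0273 ≈ -0.8452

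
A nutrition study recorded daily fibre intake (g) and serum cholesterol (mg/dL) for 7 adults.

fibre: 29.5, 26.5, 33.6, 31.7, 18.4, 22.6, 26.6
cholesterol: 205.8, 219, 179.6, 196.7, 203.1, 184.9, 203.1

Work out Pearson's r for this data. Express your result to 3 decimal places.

-0.255

n = 7, Σx = 188.9, Σy = 1392.2, Σx² = 5263.23, Σy² = 277948.92, Σxy = 37462.79
nΣxy − ΣxΣy = 262239.53 − 262986.58 = -747.05
nΣx² − (Σx)² = 36842.61 − 35683.21 = 1159.4; nΣy² − (Σy)² = 1945642.44 − 1938220.84 = 7421.6
r = -747.05 / √(1159.4 × 7421.6) = -747.05 / 2933.3604 ≈ -0.255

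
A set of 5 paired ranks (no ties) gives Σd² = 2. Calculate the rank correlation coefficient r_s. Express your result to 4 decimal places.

0.9000

ρ = 1 − 6Σd² / [n(n²−1)] = 1 − 6×2 / (5×24)
  = 1 − 12/120 = 1 − 0.10000 ≈ 0.9000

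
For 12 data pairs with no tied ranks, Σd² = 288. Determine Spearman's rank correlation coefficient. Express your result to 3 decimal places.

-0.007

ρ = 1 − 6Σd² / [n(n²−1)] = 1 − 6×288 / (12×143)
  = 1 − 1728/1716 = 1 − 1.0070 ≈ -0.007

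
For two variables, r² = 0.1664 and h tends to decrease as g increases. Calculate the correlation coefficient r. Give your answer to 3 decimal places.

|r| = √0.1664 = 0.408
The association is negative, so r = −0.408.

-0.408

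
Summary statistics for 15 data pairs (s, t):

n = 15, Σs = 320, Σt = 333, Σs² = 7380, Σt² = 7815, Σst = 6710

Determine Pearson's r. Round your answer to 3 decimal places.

r = (nΣst − ΣsΣt) / √[(nΣs² − (Σs)²)(nΣt² − (Σt)²)]
Numerator: 15×6710 − 320×333 = -5910
Denominator: √[(110700 − 102400)(117225 − 110889)] = √[8300 × 6336] = 7251.8136
r = -5910 / 7251.8136 ≈ -0.815

-0.815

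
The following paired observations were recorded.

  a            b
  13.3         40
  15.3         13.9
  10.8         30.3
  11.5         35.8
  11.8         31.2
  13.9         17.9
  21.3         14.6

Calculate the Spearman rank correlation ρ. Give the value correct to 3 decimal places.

-0.643

Rank a: 4, 6, 1, 2, 3, 5, 7
Rank b: 7, 1, 4, 6, 5, 3, 2
d = rank(a) − rank(b): -3, 5, -3, -4, -2, 2, 5; Σd² = 92
ρ = 1 − 6Σd² / [n(n²−1)] = 1 − 6×92 / (7×48) = 1 − 552/336 ≈ -0.643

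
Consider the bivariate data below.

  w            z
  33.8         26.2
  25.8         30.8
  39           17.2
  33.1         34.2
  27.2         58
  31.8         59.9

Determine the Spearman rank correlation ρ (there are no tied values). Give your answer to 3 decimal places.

Rank w: 5, 1, 6, 4, 2, 3
Rank z: 2, 3, 1, 4, 5, 6
d = rank(w) − rank(z): 3, -2, 5, 0, -3, -3; Σd² = 56
ρ = 1 − 6Σd² / [n(n²−1)] = 1 − 6×56 / (6×35) = 1 − 336/210 ≈ -0.600

-0.600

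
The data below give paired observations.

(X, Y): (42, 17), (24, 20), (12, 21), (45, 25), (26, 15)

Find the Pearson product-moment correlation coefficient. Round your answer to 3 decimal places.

0.193

n = 5, ΣX = 149, ΣY = 98, ΣX² = 5185, ΣY² = 1980, ΣXY = 2961
nΣXY − ΣXΣY = 14805 − 14602 = 203
nΣX² − (ΣX)² = 25925 − 22201 = 3724; nΣY² − (ΣY)² = 9900 − 9604 = 296
r = 203 / √(3724 × 296) = 203 / 1049.9067 ≈ 0.193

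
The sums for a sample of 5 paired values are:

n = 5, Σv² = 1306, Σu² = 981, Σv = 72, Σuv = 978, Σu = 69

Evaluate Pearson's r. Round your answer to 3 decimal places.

r = (nΣuv − ΣuΣv) / √[(nΣu² − (Σu)²)(nΣv² − (Σv)²)]
Numerator: 5×978 − 69×72 = -78
Denominator: √[(4905 − 4761)(6530 − 5184)] = √[144 × 1346] = 440.2545
r = -78 / 440.2545 ≈ -0.177

-0.177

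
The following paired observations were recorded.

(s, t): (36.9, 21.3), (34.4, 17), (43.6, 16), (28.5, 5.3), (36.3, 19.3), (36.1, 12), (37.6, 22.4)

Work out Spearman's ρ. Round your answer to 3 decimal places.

0.571

Rank s: 5, 2, 7, 1, 4, 3, 6
Rank t: 6, 4, 3, 1, 5, 2, 7
d = rank(s) − rank(t): -1, -2, 4, 0, -1, 1, -1; Σd² = 24
ρ = 1 − 6Σd² / [n(n²−1)] = 1 − 6×24 / (7×48) = 1 − 144/336 ≈ 0.571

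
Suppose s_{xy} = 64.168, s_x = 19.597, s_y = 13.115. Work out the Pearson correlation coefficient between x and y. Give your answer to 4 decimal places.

0.2497

r = Cov(x,y) / (s_x · s_y) = 64.168 / (19.597 × 13.115)
  = 64.168 / 257.0147 ≈ 0.2497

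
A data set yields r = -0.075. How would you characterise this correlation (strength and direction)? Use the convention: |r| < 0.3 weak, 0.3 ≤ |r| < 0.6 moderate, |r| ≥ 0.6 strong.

weak negative

r = -0.075 < 0 so the relationship is negative.
|r| = 0.075, which falls in the weak range.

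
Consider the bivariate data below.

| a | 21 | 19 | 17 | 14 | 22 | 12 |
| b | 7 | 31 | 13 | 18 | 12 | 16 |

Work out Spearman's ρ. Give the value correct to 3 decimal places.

-0.543

Rank a: 5, 4, 3, 2, 6, 1
Rank b: 1, 6, 3, 5, 2, 4
d = rank(a) − rank(b): 4, -2, 0, -3, 4, -3; Σd² = 54
ρ = 1 − 6Σd² / [n(n²−1)] = 1 − 6×54 / (6×35) = 1 − 324/210 ≈ -0.543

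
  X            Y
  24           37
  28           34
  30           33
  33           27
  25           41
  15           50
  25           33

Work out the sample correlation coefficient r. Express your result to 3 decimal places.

n = 7, ΣX = 180, ΣY = 255, ΣX² = 4824, ΣY² = 9613, ΣXY = 6321
nΣXY − ΣXΣY = 44247 − 45900 = -1653
nΣX² − (ΣX)² = 33768 − 32400 = 1368; nΣY² − (ΣY)² = 67291 − 65025 = 2266
r = -1653 / √(1368 × 2266) = -1653 / 1760.6499 ≈ -0.939

-0.939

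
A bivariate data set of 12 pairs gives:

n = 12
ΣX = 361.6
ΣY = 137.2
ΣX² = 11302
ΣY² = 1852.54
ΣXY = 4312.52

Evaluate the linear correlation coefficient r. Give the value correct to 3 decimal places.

r = (nΣXY − ΣXΣY) / √[(nΣX² − (ΣX)²)(nΣY² − (ΣY)²)]
Numerator: 12×4312.52 − 361.6×137.2 = 2138.72
Denominator: √[(135624 − 130754.56)(22230.48 − 18823.84)] = √[4869.44 × 3406.64] = 4072.8895
r = 2138.72 / 4072.8895 ≈ 0.525

0.525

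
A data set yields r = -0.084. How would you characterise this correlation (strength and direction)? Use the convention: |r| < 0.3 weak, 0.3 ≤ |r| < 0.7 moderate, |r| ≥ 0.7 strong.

r = -0.084 < 0 so the relationship is negative.
|r| = 0.084, which falls in the weak range.

weak negative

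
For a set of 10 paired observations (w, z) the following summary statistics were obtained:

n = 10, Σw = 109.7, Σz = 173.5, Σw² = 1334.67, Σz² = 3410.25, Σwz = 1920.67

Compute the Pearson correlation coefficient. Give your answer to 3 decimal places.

0.076

r = (nΣwz − ΣwΣz) / √[(nΣw² − (Σw)²)(nΣz² − (Σz)²)]
Numerator: 10×1920.67 − 109.7×173.5 = 173.75
Denominator: √[(13346.7 − 12034.09)(34102.5 − 30102.25)] = √[1312.61 × 4000.25] = 2291.4555
r = 173.75 / 2291.4555 ≈ 0.076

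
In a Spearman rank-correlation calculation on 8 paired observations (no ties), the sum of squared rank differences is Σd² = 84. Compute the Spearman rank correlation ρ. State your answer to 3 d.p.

ρ = 1 − 6Σd² / [n(n²−1)] = 1 − 6×84 / (8×63)
  = 1 − 504/504 = 1 − 1.0000 ≈ 0.000

0.000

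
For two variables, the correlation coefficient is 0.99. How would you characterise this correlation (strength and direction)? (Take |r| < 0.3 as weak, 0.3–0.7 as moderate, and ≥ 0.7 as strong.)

r = 0.99 > 0 so the relationship is positive.
|r| = 0.99, which falls in the strong range.

strong positive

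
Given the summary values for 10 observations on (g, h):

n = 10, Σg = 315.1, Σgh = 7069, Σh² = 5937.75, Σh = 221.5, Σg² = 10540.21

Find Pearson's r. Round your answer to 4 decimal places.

r = (nΣgh − ΣgΣh) / √[(nΣg² − (Σg)²)(nΣh² − (Σh)²)]
Numerator: 10×7069 − 315.1×221.5 = 895.35
Denominator: √[(105402.1 − 99288.01)(59377.5 − 49062.25)] = √[6114.09 × 10315.25] = 7941.5595
r = 895.35 / 7941.5595 ≈ 0.1127

0.1127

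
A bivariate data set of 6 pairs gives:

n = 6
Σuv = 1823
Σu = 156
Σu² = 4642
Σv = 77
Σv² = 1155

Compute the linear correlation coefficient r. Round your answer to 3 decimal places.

r = (nΣuv − ΣuΣv) / √[(nΣu² − (Σu)²)(nΣv² − (Σv)²)]
Numerator: 6×1823 − 156×77 = -1074
Denominator: √[(27852 − 24336)(6930 − 5929)] = √[3516 × 1001] = 1876.0373
r = -1074 / 1876.0373 ≈ -0.572

-0.572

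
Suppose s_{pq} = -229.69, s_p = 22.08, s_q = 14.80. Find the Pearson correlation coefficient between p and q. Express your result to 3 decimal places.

r = Cov(p,q) / (s_p · s_q) = -229.69 / (22.08 × 14.80)
  = -229.69 / 326.7840 ≈ -0.703

-0.703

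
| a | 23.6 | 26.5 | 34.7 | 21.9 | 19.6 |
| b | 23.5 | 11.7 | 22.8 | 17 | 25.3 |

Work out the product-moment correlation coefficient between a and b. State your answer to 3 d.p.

-0.073

n = 5, Σa = 126.3, Σb = 100.3, Σa² = 3327.07, Σb² = 2138.07, Σab = 2523.99
nΣab − ΣaΣb = 12619.95 − 12667.89 = -47.94
nΣa² − (Σa)² = 16635.35 − 15951.69 = 683.66; nΣb² − (Σb)² = 10690.35 − 10060.09 = 630.26
r = -47.94 / √(683.66 × 630.26) = -47.94 / 656.4172 ≈ -0.073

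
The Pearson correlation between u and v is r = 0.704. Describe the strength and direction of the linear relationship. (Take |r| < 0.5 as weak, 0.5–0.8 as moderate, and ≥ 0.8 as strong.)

r = 0.704 > 0 so the relationship is positive.
|r| = 0.704, which falls in the moderate range.

moderate positive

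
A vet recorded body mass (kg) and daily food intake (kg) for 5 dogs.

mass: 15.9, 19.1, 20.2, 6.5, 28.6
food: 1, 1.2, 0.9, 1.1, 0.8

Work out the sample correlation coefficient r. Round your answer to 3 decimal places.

-0.647

n = 5, Σx = 90.3, Σy = 5, Σx² = 1885.87, Σy² = 5.1, Σxy = 87.03
nΣxy − ΣxΣy = 435.15 − 451.5 = -16.35
nΣx² − (Σx)² = 9429.35 − 8154.09 = 1275.26; nΣy² − (Σy)² = 25.5 − 25 = 0.5
r = -16.35 / √(1275.26 × 0.5) = -16.35 / 25.2513 ≈ -0.647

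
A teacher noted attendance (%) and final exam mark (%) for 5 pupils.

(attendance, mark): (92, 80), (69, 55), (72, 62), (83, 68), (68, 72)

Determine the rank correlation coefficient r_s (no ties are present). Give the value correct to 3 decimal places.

0.400

Rank attendance: 5, 2, 3, 4, 1
Rank mark: 5, 1, 2, 3, 4
d = rank(attendance) − rank(mark): 0, 1, 1, 1, -3; Σd² = 12
ρ = 1 − 6Σd² / [n(n²−1)] = 1 − 6×12 / (5×24) = 1 − 72/120 ≈ 0.400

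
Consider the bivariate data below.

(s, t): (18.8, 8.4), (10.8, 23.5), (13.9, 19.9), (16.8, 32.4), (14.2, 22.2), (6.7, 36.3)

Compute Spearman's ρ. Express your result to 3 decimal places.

-0.600

Rank s: 6, 2, 3, 5, 4, 1
Rank t: 1, 4, 2, 5, 3, 6
d = rank(s) − rank(t): 5, -2, 1, 0, 1, -5; Σd² = 56
ρ = 1 − 6Σd² / [n(n²−1)] = 1 − 6×56 / (6×35) = 1 − 336/210 ≈ -0.600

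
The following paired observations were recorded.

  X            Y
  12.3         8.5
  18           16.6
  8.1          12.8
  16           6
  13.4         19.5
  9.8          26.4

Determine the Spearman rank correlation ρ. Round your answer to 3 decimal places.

-0.200

Rank X: 3, 6, 1, 5, 4, 2
Rank Y: 2, 4, 3, 1, 5, 6
d = rank(X) − rank(Y): 1, 2, -2, 4, -1, -4; Σd² = 42
ρ = 1 − 6Σd² / [n(n²−1)] = 1 − 6×42 / (6×35) = 1 − 252/210 ≈ -0.200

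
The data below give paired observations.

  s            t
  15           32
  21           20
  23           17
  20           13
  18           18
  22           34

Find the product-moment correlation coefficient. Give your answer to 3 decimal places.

n = 6, Σs = 119, Σt = 134, Σs² = 2403, Σt² = 3362, Σst = 2623
nΣst − ΣsΣt = 15738 − 15946 = -208
nΣs² − (Σs)² = 14418 − 14161 = 257; nΣt² − (Σt)² = 20172 − 17956 = 2216
r = -208 / √(257 × 2216) = -208 / 754.6602 ≈ -0.276

-0.276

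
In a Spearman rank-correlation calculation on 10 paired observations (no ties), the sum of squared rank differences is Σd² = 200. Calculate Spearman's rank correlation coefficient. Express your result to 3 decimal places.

-0.212

ρ = 1 − 6Σd² / [n(n²−1)] = 1 − 6×200 / (10×99)
  = 1 − 1200/990 = 1 − 1.2121 ≈ -0.212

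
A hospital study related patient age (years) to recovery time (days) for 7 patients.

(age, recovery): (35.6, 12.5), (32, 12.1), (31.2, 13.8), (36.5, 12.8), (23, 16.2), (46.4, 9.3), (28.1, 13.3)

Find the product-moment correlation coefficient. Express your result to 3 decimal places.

-0.933

n = 7, Σx = 232.8, Σy = 90, Σx² = 8068.62, Σy² = 1182.76, Σxy = 2907.81
nΣxy − ΣxΣy = 20354.67 − 20952 = -597.33
nΣx² − (Σx)² = 56480.34 − 54195.84 = 2284.5; nΣy² − (Σy)² = 8279.32 − 8100 = 179.32
r = -597.33 / √(2284.5 × 179.32) = -597.33 / 640.0442 ≈ -0.933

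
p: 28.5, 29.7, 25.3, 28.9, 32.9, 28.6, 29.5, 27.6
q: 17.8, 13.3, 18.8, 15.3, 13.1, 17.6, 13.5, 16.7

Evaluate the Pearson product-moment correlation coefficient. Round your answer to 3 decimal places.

n = 8, Σp = 231, Σq = 126.1, Σp² = 6702.02, Σq² = 2023.77, Σpq = 3613.64
nΣpq − ΣpΣq = 28909.12 − 29129.1 = -219.98
nΣp² − (Σp)² = 53616.16 − 53361 = 255.16; nΣq² − (Σq)² = 16190.16 − 15901.21 = 288.95
r = -219.98 / √(255.16 × 288.95) = -219.98 / 271.5299 ≈ -0.810

-0.810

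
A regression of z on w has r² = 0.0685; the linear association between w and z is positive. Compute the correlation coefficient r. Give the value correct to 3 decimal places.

|r| = √0.0685 = 0.262
The association is positive, so r = 0.262.

0.262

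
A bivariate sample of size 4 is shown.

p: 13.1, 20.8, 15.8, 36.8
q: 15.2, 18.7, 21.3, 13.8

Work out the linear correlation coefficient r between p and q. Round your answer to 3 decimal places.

n = 4, Σp = 86.5, Σq = 69, Σp² = 2208.13, Σq² = 1224.86, Σpq = 1432.46
nΣpq − ΣpΣq = 5729.84 − 5968.5 = -238.66
nΣp² − (Σp)² = 8832.52 − 7482.25 = 1350.27; nΣq² − (Σq)² = 4899.44 − 4761 = 138.44
r = -238.66 / √(1350.27 × 138.44) = -238.66 / 432.3556 ≈ -0.552

-0.552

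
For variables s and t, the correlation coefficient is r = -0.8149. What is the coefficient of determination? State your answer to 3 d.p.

r² = (-0.8149)² = 0.664

0.664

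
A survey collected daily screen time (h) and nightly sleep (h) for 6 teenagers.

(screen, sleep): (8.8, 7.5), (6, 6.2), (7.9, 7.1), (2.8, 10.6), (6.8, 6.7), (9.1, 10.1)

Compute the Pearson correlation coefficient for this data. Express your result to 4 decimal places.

-0.2849

n = 6, Σx = 41.4, Σy = 48.2, Σx² = 312.74, Σy² = 404.36, Σxy = 326.44
nΣxy − ΣxΣy = 1958.64 − 1995.48 = -36.84
nΣx² − (Σx)² = 1876.44 − 1713.96 = 162.48; nΣy² − (Σy)² = 2426.16 − 2323.24 = 102.92
r = -36.84 / √(162.48 × 102.92) = -36.84 / 129.3153 ≈ -0.2849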